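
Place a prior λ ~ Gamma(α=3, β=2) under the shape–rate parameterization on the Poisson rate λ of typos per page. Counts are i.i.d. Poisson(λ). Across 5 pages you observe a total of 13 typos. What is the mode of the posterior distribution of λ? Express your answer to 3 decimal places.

λ̂_MAP = 2.143

Σxᵢ = 13, n = 5.
Posterior ∝ λ^2e^(−2λ) · λ^13e^(−5λ) = λ^15e^(−7λ), i.e. Gamma(shape=16, rate=7).
The mode of a Gamma(a, b) with a ≥ 1 (shape–rate) is (a−1)/b = 15/7 ≈ 2.143.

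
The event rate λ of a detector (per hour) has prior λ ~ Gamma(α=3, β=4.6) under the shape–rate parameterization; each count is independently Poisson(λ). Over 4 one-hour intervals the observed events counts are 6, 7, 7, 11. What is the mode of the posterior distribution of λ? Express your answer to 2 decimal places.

λ̂_MAP = 3.84

Σxᵢ = 6+7+7+11 = 31, with n = 4.
Posterior ∝ λ^2e^(−4.6λ) · λ^31e^(−4λ) = λ^33e^(−8.6λ), i.e. Gamma(shape=34, rate=8.6).
The mode of a Gamma(a, b) with a ≥ 1 (shape–rate) is (a−1)/b = 33/8.6 ≈ 3.84.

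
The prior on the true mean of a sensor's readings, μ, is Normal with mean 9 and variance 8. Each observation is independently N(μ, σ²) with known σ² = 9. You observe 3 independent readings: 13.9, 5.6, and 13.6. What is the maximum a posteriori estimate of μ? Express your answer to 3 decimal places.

μ̂_MAP = 10.479

n = 3; x̄ = (13.9 + 5.6 + 13.6)/3 = 33.1/3 = 331/30 ≈ 11.0333.
For a Normal prior and Normal likelihood with known variance, the posterior is Normal; its mode equals its mean, the precision-weighted average.
Prior precision 1/σ₀² = 1/8 = 0.125; data precision n/σ² = 3/9 = 1/3.
μ̂ = (0.125·9 + (1/3)·(331/30)) / (0.125 + 1/3) = (1729/360)/(11/24) = 1729/165 ≈ 10.479.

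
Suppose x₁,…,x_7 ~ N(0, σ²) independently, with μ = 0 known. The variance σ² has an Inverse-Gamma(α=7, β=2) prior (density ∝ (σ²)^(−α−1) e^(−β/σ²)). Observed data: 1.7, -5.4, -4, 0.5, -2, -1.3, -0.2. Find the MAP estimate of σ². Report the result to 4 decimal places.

Sum of squared deviations about the known mean: SS = (1.7−0)² + (-5.4−0)² + (-4−0)² + (0.5−0)² + (-2−0)² + (-1.3−0)² + (-0.2−0)² = 54.03.
The Normal likelihood contributes (σ²)^(−n/2) exp(−SS/(2σ²)), so the posterior is Inverse-Gamma(α + n/2, β + SS/2) = Inverse-Gamma(10.5, 29.015).
The mode of Inverse-Gamma(a, b) is b/(a+1) = 29.015/11.5 ≈ 2.5230.

σ̂²_MAP = 2.5230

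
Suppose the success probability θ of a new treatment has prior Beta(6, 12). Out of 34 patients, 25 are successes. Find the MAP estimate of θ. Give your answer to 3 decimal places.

θ̂_MAP = 0.600

Prior: Beta(6, 12).
Data: 25 successes in 34 trials. The binomial likelihood contributes θ^25(1−θ)^9, so the posterior is Beta(6+25, 12+9) = Beta(31, 21).
For Beta(a, b) with a, b > 1 the mode is (a−1)/(a+b−2) = 30/50 ≈ 0.600.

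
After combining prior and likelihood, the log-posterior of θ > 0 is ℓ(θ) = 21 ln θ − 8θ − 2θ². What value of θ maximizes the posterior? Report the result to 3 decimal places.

θ̂_MAP = 1.500

ℓ'(θ) = 21/θ − 8 − 4θ. Setting this to zero and multiplying by θ: 4θ² + 8θ − 21 = 0.
θ = (−8 + √(8² + 4·4·21)) / (2·4) = (−8 + √400) / 8 = (−8 + 20)/8 = 3/2.
ℓ''(θ) = −21/θ² − 4 < 0, confirming a maximum.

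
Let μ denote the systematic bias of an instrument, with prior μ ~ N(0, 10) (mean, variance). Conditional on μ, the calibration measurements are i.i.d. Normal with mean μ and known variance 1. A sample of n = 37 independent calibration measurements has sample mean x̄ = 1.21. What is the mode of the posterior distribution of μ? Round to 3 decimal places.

n = 37, x̄ = 1.21.
For a Normal prior and Normal likelihood with known variance, the posterior is Normal; its mode equals its mean, the precision-weighted average.
Prior precision 1/σ₀² = 1/10 = 0.1; data precision n/σ² = 37/1 = 37.
μ̂ = (0.1·0 + 37·1.21) / (0.1 + 37) = 44.77/37.1 = 4477/3710 ≈ 1.207.

μ̂_MAP = 1.207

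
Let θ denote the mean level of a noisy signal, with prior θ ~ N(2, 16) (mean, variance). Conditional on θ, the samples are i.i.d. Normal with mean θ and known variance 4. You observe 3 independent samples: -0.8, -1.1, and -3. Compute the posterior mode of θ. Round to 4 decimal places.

n = 3; x̄ = ((-0.8) + (-1.1) + (-3))/3 = -4.9/3 = -49/30 ≈ -1.6333.
For a Normal prior and Normal likelihood with known variance, the posterior is Normal; its mode equals its mean, the precision-weighted average.
Prior precision 1/σ₀² = 1/16 = 0.0625; data precision n/σ² = 3/4 = 0.75.
θ̂ = (0.0625·2 + 0.75·(-49/30)) / (0.0625 + 0.75) = (-1.1)/0.8125 = -88/65 ≈ -1.3538.

θ̂_MAP = -1.3538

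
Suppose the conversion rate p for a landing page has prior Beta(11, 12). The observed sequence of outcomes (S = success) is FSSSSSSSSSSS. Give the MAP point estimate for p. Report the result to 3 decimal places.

Prior: Beta(11, 12).
Data: 11 successes in 12 trials (from the sequence). The binomial likelihood contributes p^11(1−p)^1, so the posterior is Beta(11+11, 12+1) = Beta(22, 13).
For Beta(a, b) with a, b > 1 the mode is (a−1)/(a+b−2) = 21/33 ≈ 0.636.

p̂_MAP = 0.636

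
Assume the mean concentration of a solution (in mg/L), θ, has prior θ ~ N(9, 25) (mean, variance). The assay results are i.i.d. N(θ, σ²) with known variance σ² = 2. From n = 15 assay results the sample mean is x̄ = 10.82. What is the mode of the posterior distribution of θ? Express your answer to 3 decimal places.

θ̂_MAP = 10.810

n = 15, x̄ = 10.82.
For a Normal prior and Normal likelihood with known variance, the posterior is Normal; its mode equals its mean, the precision-weighted average.
Prior precision 1/σ₀² = 1/25 = 0.04; data precision n/σ² = 15/2 = 7.5.
θ̂ = (0.04·9 + 7.5·10.82) / (0.04 + 7.5) = 81.51/7.54 = 627/58 ≈ 10.810.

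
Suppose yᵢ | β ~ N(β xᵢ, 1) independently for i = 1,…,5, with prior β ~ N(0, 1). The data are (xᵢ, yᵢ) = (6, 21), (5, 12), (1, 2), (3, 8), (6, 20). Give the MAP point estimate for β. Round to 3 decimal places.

β̂_MAP = 3.074

log p(β | y) = −Σ(yᵢ − βxᵢ)²/(2·1) − β²/(2·1) + const.
Setting the derivative to zero: Σxᵢ(yᵢ − βxᵢ)/1 − β/1 = 0, so β = Σxᵢyᵢ / (Σxᵢ² + σ²/τ²).
Σxᵢyᵢ = 6·21 + 5·12 + 1·2 + 3·8 + 6·20 = 332; Σxᵢ² = 107; σ²/τ² = 1.
β̂_MAP = 332 / (107 + 1) = 332/108 ≈ 3.074.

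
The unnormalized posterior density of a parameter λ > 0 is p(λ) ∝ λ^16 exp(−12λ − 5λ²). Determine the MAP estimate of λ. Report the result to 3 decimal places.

λ̂_MAP = 0.800

ℓ'(λ) = 16/λ − 12 − 10λ. Setting this to zero and multiplying by λ: 10λ² + 12λ − 16 = 0.
λ = (−12 + √(12² + 4·10·16)) / (2·10) = (−12 + √784) / 20 = (−12 + 28)/20 = 4/5.
ℓ''(λ) = −16/λ² − 10 < 0, confirming a maximum.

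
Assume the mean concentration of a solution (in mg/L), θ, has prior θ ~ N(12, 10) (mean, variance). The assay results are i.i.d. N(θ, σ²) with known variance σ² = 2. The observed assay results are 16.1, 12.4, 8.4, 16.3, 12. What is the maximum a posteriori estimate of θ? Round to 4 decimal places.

θ̂_MAP = 13.0000

n = 5; x̄ = (16.1 + 12.4 + 8.4 + 16.3 + 12)/5 = 65.2/5 = 13.04.
For a Normal prior and Normal likelihood with known variance, the posterior is Normal; its mode equals its mean, the precision-weighted average.
Prior precision 1/σ₀² = 1/10 = 0.1; data precision n/σ² = 5/2 = 2.5.
θ̂ = (0.1·12 + 2.5·13.04) / (0.1 + 2.5) = 33.8/2.6 = 13.0000.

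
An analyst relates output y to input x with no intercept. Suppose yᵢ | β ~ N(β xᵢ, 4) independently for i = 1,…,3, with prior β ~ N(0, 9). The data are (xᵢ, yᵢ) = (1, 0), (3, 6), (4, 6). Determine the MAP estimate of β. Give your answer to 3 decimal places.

β̂_MAP = 1.588

log p(β | y) = −Σ(yᵢ − βxᵢ)²/(2·4) − β²/(2·9) + const.
Setting the derivative to zero: Σxᵢ(yᵢ − βxᵢ)/4 − β/9 = 0, so β = Σxᵢyᵢ / (Σxᵢ² + σ²/τ²).
Σxᵢyᵢ = 1·0 + 3·6 + 4·6 = 42; Σxᵢ² = 26; σ²/τ² = 4/9.
β̂_MAP = 42 / (26 + 4/9) = 42/(238/9) = 27/17 ≈ 1.588.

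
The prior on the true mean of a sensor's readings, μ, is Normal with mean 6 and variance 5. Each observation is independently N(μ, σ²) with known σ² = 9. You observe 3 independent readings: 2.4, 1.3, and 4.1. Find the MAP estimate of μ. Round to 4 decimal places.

μ̂_MAP = 3.8750

n = 3; x̄ = (2.4 + 1.3 + 4.1)/3 = 7.8/3 = 2.6.
For a Normal prior and Normal likelihood with known variance, the posterior is Normal; its mode equals its mean, the precision-weighted average.
Prior precision 1/σ₀² = 1/5 = 0.2; data precision n/σ² = 3/9 = 1/3.
μ̂ = (0.2·6 + (1/3)·2.6) / (0.2 + 1/3) = (31/15)/(8/15) = 3.8750.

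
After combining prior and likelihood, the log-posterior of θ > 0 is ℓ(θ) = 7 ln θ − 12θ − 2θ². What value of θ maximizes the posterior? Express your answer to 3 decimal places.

ℓ'(θ) = 7/θ − 12 − 4θ. Setting this to zero and multiplying by θ: 4θ² + 12θ − 7 = 0.
θ = (−12 + √(12² + 4·4·7)) / (2·4) = (−12 + √256) / 8 = (−12 + 16)/8 = 1/2.
ℓ''(θ) = −7/θ² − 4 < 0, confirming a maximum.

θ̂_MAP = 0.500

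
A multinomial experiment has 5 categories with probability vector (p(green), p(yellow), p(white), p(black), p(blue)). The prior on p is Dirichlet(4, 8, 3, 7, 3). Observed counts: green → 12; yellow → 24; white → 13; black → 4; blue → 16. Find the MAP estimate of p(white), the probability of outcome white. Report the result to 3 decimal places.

The posterior is Dirichlet(αᵢ + nᵢ) = Dirichlet(16, 32, 16, 11, 19).
For a Dirichlet(a₁,…,a_K) with all aᵢ > 1, the mode has j-th component (aⱼ − 1)/(Σaᵢ − K).
Here Σaᵢ = 94 and K = 5, so p(white) = (16 − 1)/(94 − 5) = 15/89 ≈ 0.169.

MAP estimate of p(white) = 0.169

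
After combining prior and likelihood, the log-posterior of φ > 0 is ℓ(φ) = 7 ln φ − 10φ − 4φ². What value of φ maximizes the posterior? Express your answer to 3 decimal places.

ℓ'(φ) = 7/φ − 10 − 8φ. Setting this to zero and multiplying by φ: 8φ² + 10φ − 7 = 0.
φ = (−10 + √(10² + 4·8·7)) / (2·8) = (−10 + √324) / 16 = (−10 + 18)/16 = 1/2.
ℓ''(φ) = −7/φ² − 8 < 0, confirming a maximum.

φ̂_MAP = 0.500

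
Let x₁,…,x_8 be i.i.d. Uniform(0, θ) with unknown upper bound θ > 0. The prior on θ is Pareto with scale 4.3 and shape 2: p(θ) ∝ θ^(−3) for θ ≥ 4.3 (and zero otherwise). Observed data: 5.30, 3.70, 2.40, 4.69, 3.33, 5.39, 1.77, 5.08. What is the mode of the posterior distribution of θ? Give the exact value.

The Uniform(0, θ) likelihood is θ^(−n) for θ ≥ max(xᵢ), zero otherwise. Here max(xᵢ) = 5.39.
Posterior ∝ θ^(−3) · θ^(−8) = θ^(−11) on θ ≥ max(4.3, 5.39) = 5.39.
This density is strictly decreasing in θ, so the posterior mode lies at the lower boundary of the support.

θ̂_MAP = 5.39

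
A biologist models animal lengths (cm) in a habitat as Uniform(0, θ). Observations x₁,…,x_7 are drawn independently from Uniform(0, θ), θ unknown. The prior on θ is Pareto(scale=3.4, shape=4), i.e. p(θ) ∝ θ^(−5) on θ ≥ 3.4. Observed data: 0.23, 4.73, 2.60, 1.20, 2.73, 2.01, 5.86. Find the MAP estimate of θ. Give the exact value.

θ̂_MAP = 5.86

The Uniform(0, θ) likelihood is θ^(−n) for θ ≥ max(xᵢ), zero otherwise. Here max(xᵢ) = 5.86.
Posterior ∝ θ^(−5) · θ^(−7) = θ^(−12) on θ ≥ max(3.4, 5.86) = 5.86.
This density is strictly decreasing in θ, so the posterior mode lies at the lower boundary of the support.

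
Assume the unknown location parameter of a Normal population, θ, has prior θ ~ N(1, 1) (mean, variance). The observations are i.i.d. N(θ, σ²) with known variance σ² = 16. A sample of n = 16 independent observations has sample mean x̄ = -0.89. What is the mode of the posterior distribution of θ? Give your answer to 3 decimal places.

θ̂_MAP = 0.055

n = 16, x̄ = -0.89.
For a Normal prior and Normal likelihood with known variance, the posterior is Normal; its mode equals its mean, the precision-weighted average.
Prior precision 1/σ₀² = 1/1 = 1; data precision n/σ² = 16/16 = 1.
θ̂ = (1·1 + 1·(-0.89)) / (1 + 1) = 0.11/2 = 0.055.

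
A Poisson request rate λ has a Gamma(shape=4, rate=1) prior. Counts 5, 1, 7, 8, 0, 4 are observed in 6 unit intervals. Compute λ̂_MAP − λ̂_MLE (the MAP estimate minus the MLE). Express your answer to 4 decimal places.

Σxᵢ = 25. Posterior is Gamma(29, 7); MAP = (29−1)/7 = 28/7 ≈ 4.00000.
MLE = x̄ = 25/6 ≈ 4.16667.
Difference = 28/7 − 25/6 = -1/6 ≈ -0.1667.

MAP − MLE = -0.1667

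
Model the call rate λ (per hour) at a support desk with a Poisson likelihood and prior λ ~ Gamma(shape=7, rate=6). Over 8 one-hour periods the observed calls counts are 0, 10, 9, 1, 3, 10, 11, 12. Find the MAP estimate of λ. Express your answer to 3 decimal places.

Σxᵢ = 0+10+9+1+3+10+11+12 = 56, with n = 8.
Posterior ∝ λ^6e^(−6λ) · λ^56e^(−8λ) = λ^62e^(−14λ), i.e. Gamma(shape=63, rate=14).
The mode of a Gamma(a, b) with a ≥ 1 (shape–rate) is (a−1)/b = 62/14 ≈ 4.429.

λ̂_MAP = 4.429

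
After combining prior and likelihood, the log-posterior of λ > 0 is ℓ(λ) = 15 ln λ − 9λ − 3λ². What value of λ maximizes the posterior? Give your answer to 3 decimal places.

λ̂_MAP = 1.000

ℓ'(λ) = 15/λ − 9 − 6λ. Setting this to zero and multiplying by λ: 6λ² + 9λ − 15 = 0.
λ = (−9 + √(9² + 4·6·15)) / (2·6) = (−9 + √441) / 12 = (−9 + 21)/12 = 1.
ℓ''(λ) = −15/λ² − 6 < 0, confirming a maximum.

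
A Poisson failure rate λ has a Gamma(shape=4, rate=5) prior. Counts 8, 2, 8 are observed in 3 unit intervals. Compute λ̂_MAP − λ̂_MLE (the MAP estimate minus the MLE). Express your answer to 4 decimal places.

MAP − MLE = -3.3750

Σxᵢ = 18. Posterior is Gamma(22, 8); MAP = (22−1)/8 = 21/8 ≈ 2.62500.
MLE = x̄ = 18/3 ≈ 6.00000.
Difference = 21/8 − 18/3 = -27/8 ≈ -3.3750.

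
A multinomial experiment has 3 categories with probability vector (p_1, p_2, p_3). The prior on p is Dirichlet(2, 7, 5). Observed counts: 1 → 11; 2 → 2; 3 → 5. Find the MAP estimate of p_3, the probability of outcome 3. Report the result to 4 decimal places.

The posterior is Dirichlet(αᵢ + nᵢ) = Dirichlet(13, 9, 10).
For a Dirichlet(a₁,…,a_K) with all aᵢ > 1, the mode has j-th component (aⱼ − 1)/(Σaᵢ − K).
Here Σaᵢ = 32 and K = 3, so p_3 = (10 − 1)/(32 − 3) = 9/29 ≈ 0.3103.

MAP estimate: 0.3103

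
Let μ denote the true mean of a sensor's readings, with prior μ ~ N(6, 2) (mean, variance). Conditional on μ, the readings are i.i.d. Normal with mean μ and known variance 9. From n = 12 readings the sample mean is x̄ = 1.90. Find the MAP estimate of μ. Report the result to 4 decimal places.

n = 12, x̄ = 1.90.
For a Normal prior and Normal likelihood with known variance, the posterior is Normal; its mode equals its mean, the precision-weighted average.
Prior precision 1/σ₀² = 1/2 = 0.5; data precision n/σ² = 12/9 = 4/3.
μ̂ = (0.5·6 + (4/3)·1.9) / (0.5 + 4/3) = (83/15)/(11/6) = 166/55 ≈ 3.0182.

μ̂_MAP = 3.0182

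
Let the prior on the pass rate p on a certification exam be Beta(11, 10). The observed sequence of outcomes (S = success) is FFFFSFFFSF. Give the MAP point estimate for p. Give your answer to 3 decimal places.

p̂_MAP = 0.414

Prior: Beta(11, 10).
Data: 2 successes in 10 trials (from the sequence). The binomial likelihood contributes p^2(1−p)^8, so the posterior is Beta(11+2, 10+8) = Beta(13, 18).
For Beta(a, b) with a, b > 1 the mode is (a−1)/(a+b−2) = 12/29 ≈ 0.414.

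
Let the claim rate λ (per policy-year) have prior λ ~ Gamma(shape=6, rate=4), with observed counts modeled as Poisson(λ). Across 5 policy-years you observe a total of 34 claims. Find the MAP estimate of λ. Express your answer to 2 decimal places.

Σxᵢ = 34, n = 5.
Posterior ∝ λ^5e^(−4λ) · λ^34e^(−5λ) = λ^39e^(−9λ), i.e. Gamma(shape=40, rate=9).
The mode of a Gamma(a, b) with a ≥ 1 (shape–rate) is (a−1)/b = 39/9 ≈ 4.33.

λ̂_MAP = 4.33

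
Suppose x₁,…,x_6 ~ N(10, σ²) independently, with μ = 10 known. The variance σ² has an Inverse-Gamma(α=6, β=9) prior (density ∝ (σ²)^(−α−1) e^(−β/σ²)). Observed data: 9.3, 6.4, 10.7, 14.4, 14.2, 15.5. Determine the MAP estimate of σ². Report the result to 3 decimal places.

σ̂²_MAP = 4.960

Sum of squared deviations about the known mean: SS = (9.3−10)² + (6.4−10)² + (10.7−10)² + (14.4−10)² + (14.2−10)² + (15.5−10)² = 81.19.
The Normal likelihood contributes (σ²)^(−n/2) exp(−SS/(2σ²)), so the posterior is Inverse-Gamma(α + n/2, β + SS/2) = Inverse-Gamma(9, 49.595).
The mode of Inverse-Gamma(a, b) is b/(a+1) = 49.595/10 ≈ 4.960.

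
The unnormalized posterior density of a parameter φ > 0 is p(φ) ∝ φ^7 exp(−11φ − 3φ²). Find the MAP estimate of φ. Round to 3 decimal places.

ℓ'(φ) = 7/φ − 11 − 6φ. Setting this to zero and multiplying by φ: 6φ² + 11φ − 7 = 0.
φ = (−11 + √(11² + 4·6·7)) / (2·6) = (−11 + √289) / 12 = (−11 + 17)/12 = 1/2.
ℓ''(φ) = −7/φ² − 6 < 0, confirming a maximum.

φ̂_MAP = 0.500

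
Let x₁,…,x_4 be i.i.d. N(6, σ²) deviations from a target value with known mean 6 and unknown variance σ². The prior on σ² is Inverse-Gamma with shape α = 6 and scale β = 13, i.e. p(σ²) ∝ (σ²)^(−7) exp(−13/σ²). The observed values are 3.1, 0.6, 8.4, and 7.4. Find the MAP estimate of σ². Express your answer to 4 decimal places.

σ̂²_MAP = 3.9606

Sum of squared deviations about the known mean: SS = (3.1−6)² + (0.6−6)² + (8.4−6)² + (7.4−6)² = 45.29.
The Normal likelihood contributes (σ²)^(−n/2) exp(−SS/(2σ²)), so the posterior is Inverse-Gamma(α + n/2, β + SS/2) = Inverse-Gamma(8, 35.645).
The mode of Inverse-Gamma(a, b) is b/(a+1) = 35.645/9 ≈ 3.9606.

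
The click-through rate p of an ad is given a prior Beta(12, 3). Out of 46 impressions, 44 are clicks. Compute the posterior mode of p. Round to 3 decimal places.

p̂_MAP = 0.932

Prior: Beta(12, 3).
Data: 44 successes in 46 trials. The binomial likelihood contributes p^44(1−p)^2, so the posterior is Beta(12+44, 3+2) = Beta(56, 5).
For Beta(a, b) with a, b > 1 the mode is (a−1)/(a+b−2) = 55/59 ≈ 0.932.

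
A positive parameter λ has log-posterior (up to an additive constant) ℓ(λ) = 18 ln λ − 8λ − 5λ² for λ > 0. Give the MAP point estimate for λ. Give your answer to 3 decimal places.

λ̂_MAP = 1.000

ℓ'(λ) = 18/λ − 8 − 10λ. Setting this to zero and multiplying by λ: 10λ² + 8λ − 18 = 0.
λ = (−8 + √(8² + 4·10·18)) / (2·10) = (−8 + √784) / 20 = (−8 + 28)/20 = 1.
ℓ''(λ) = −18/λ² − 10 < 0, confirming a maximum.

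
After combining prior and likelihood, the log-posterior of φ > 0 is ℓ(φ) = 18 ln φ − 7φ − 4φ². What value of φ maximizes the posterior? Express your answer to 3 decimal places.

φ̂_MAP = 1.125

ℓ'(φ) = 18/φ − 7 − 8φ. Setting this to zero and multiplying by φ: 8φ² + 7φ − 18 = 0.
φ = (−7 + √(7² + 4·8·18)) / (2·8) = (−7 + √625) / 16 = (−7 + 25)/16 = 9/8.
ℓ''(φ) = −18/φ² − 8 < 0, confirming a maximum.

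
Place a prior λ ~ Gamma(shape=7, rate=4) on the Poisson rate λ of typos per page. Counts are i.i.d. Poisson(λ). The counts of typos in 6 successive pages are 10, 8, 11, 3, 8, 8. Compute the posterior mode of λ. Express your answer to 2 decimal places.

Σxᵢ = 10+8+11+3+8+8 = 48, with n = 6.
Posterior ∝ λ^6e^(−4λ) · λ^48e^(−6λ) = λ^54e^(−10λ), i.e. Gamma(shape=55, rate=10).
The mode of a Gamma(a, b) with a ≥ 1 (shape–rate) is (a−1)/b = 54/10 ≈ 5.40.

λ̂_MAP = 5.40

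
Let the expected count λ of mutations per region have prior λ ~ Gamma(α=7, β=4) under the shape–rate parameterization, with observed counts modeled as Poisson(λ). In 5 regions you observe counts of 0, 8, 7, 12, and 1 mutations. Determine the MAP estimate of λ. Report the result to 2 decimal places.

Σxᵢ = 0+8+7+12+1 = 28, with n = 5.
Posterior ∝ λ^6e^(−4λ) · λ^28e^(−5λ) = λ^34e^(−9λ), i.e. Gamma(shape=35, rate=9).
The mode of a Gamma(a, b) with a ≥ 1 (shape–rate) is (a−1)/b = 34/9 ≈ 3.78.

λ̂_MAP = 3.78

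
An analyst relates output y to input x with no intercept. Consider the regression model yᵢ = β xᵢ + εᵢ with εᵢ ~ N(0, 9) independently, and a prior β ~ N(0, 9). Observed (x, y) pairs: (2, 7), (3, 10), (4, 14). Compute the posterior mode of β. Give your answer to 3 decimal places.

β̂_MAP = 3.333

log p(β | y) = −Σ(yᵢ − βxᵢ)²/(2·9) − β²/(2·9) + const.
Setting the derivative to zero: Σxᵢ(yᵢ − βxᵢ)/9 − β/9 = 0, so β = Σxᵢyᵢ / (Σxᵢ² + σ²/τ²).
Σxᵢyᵢ = 2·7 + 3·10 + 4·14 = 100; Σxᵢ² = 29; σ²/τ² = 1.
β̂_MAP = 100 / (29 + 1) = 100/30 ≈ 3.333.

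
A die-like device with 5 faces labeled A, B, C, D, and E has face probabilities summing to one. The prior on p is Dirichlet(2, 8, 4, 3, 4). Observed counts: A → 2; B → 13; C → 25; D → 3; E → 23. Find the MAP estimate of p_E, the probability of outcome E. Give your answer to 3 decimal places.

MAP estimate of p_E = 0.317

The posterior is Dirichlet(αᵢ + nᵢ) = Dirichlet(4, 21, 29, 6, 27).
For a Dirichlet(a₁,…,a_K) with all aᵢ > 1, the mode has j-th component (aⱼ − 1)/(Σaᵢ − K).
Here Σaᵢ = 87 and K = 5, so p_E = (27 − 1)/(87 − 5) = 26/82 ≈ 0.317.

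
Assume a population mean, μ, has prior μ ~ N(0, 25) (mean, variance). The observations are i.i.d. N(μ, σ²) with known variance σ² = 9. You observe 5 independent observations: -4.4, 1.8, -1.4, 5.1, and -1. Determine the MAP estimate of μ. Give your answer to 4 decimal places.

μ̂_MAP = 0.0187

n = 5; x̄ = ((-4.4) + 1.8 + (-1.4) + 5.1 + (-1))/5 = 0.1/5 = 0.02.
For a Normal prior and Normal likelihood with known variance, the posterior is Normal; its mode equals its mean, the precision-weighted average.
Prior precision 1/σ₀² = 1/25 = 0.04; data precision n/σ² = 5/9.
μ̂ = (0.04·0 + (5/9)·0.02) / (0.04 + 5/9) = (1/90)/(134/225) = 5/268 ≈ 0.0187.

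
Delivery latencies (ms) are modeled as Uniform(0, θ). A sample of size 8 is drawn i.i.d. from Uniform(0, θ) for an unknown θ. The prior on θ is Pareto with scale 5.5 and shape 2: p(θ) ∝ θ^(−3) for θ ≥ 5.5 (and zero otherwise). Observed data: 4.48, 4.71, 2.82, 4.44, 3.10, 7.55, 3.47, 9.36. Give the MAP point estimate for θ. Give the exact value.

The Uniform(0, θ) likelihood is θ^(−n) for θ ≥ max(xᵢ), zero otherwise. Here max(xᵢ) = 9.36.
Posterior ∝ θ^(−3) · θ^(−8) = θ^(−11) on θ ≥ max(5.5, 9.36) = 9.36.
This density is strictly decreasing in θ, so the posterior mode lies at the lower boundary of the support.

θ̂_MAP = 9.36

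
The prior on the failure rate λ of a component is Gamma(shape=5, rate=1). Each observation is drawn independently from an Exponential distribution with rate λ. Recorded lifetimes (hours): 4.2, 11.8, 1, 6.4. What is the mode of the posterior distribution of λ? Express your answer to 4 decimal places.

The Exponential(rate=λ) likelihood is ∝ λ^n e^(−λΣtᵢ). Here n = 4 and Σtᵢ = 4.2 + 11.8 + 1 + 6.4 = 23.4.
Posterior ∝ λ^4e^(−1λ) · λ^4e^(−23.4λ) = λ^8e^(−24.4λ), i.e. Gamma(9, 24.4).
Mode = (a−1)/b = 8/24.4 ≈ 0.3279.

λ̂_MAP = 0.3279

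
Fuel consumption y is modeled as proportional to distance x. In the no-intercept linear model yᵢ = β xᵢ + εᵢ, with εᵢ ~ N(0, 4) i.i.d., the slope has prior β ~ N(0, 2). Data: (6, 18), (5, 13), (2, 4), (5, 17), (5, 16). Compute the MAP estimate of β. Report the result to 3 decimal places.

log p(β | y) = −Σ(yᵢ − βxᵢ)²/(2·4) − β²/(2·2) + const.
Setting the derivative to zero: Σxᵢ(yᵢ − βxᵢ)/4 − β/2 = 0, so β = Σxᵢyᵢ / (Σxᵢ² + σ²/τ²).
Σxᵢyᵢ = 6·18 + 5·13 + 2·4 + 5·17 + 5·16 = 346; Σxᵢ² = 115; σ²/τ² = 2.
β̂_MAP = 346 / (115 + 2) = 346/117 ≈ 2.957.

β̂_MAP = 2.957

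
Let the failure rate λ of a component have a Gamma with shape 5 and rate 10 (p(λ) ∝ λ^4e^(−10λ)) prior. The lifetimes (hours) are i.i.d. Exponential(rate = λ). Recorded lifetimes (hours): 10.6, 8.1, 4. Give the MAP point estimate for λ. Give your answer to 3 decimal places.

λ̂_MAP = 0.214

The Exponential(rate=λ) likelihood is ∝ λ^n e^(−λΣtᵢ). Here n = 3 and Σtᵢ = 10.6 + 8.1 + 4 = 22.7.
Posterior ∝ λ^4e^(−10λ) · λ^3e^(−22.7λ) = λ^7e^(−32.7λ), i.e. Gamma(8, 32.7).
Mode = (a−1)/b = 7/32.7 ≈ 0.214.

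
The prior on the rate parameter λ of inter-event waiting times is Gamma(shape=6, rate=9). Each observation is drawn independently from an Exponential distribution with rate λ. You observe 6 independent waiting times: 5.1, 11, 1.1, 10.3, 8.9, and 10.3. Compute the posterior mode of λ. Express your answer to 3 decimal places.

The Exponential(rate=λ) likelihood is ∝ λ^n e^(−λΣtᵢ). Here n = 6 and Σtᵢ = 5.1 + 11 + 1.1 + 10.3 + 8.9 + 10.3 = 46.7.
Posterior ∝ λ^5e^(−9λ) · λ^6e^(−46.7λ) = λ^11e^(−55.7λ), i.e. Gamma(12, 55.7).
Mode = (a−1)/b = 11/55.7 ≈ 0.197.

λ̂_MAP = 0.197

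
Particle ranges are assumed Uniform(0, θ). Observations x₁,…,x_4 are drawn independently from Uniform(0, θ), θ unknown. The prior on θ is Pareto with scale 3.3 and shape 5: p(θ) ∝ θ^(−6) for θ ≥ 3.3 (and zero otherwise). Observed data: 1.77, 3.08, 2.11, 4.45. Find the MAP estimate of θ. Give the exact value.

θ̂_MAP = 4.45

The Uniform(0, θ) likelihood is θ^(−n) for θ ≥ max(xᵢ), zero otherwise. Here max(xᵢ) = 4.45.
Posterior ∝ θ^(−6) · θ^(−4) = θ^(−10) on θ ≥ max(3.3, 4.45) = 4.45.
This density is strictly decreasing in θ, so the posterior mode lies at the lower boundary of the support.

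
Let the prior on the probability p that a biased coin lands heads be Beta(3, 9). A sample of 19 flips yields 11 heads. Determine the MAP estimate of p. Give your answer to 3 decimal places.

p̂_MAP = 0.448

Prior: Beta(3, 9).
Data: 11 successes in 19 trials. The binomial likelihood contributes p^11(1−p)^8, so the posterior is Beta(3+11, 9+8) = Beta(14, 17).
For Beta(a, b) with a, b > 1 the mode is (a−1)/(a+b−2) = 13/29 ≈ 0.448.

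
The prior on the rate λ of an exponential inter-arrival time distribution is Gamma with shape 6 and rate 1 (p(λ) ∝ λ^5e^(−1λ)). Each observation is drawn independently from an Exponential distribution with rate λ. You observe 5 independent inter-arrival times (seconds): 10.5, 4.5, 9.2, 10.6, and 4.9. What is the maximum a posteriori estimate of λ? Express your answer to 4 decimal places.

λ̂_MAP = 0.2457

The Exponential(rate=λ) likelihood is ∝ λ^n e^(−λΣtᵢ). Here n = 5 and Σtᵢ = 10.5 + 4.5 + 9.2 + 10.6 + 4.9 = 39.7.
Posterior ∝ λ^5e^(−1λ) · λ^5e^(−39.7λ) = λ^10e^(−40.7λ), i.e. Gamma(11, 40.7).
Mode = (a−1)/b = 10/40.7 ≈ 0.2457.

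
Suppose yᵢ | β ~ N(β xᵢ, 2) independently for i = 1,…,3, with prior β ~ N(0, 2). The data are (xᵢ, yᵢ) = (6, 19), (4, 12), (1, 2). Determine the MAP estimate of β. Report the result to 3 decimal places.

β̂_MAP = 3.037

log p(β | y) = −Σ(yᵢ − βxᵢ)²/(2·2) − β²/(2·2) + const.
Setting the derivative to zero: Σxᵢ(yᵢ − βxᵢ)/2 − β/2 = 0, so β = Σxᵢyᵢ / (Σxᵢ² + σ²/τ²).
Σxᵢyᵢ = 6·19 + 4·12 + 1·2 = 164; Σxᵢ² = 53; σ²/τ² = 1.
β̂_MAP = 164 / (53 + 1) = 164/54 ≈ 3.037.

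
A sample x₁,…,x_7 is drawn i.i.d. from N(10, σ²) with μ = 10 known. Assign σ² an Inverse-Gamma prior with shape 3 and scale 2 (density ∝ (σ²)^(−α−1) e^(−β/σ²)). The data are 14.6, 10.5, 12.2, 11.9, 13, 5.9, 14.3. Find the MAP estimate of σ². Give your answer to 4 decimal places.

σ̂²_MAP = 5.2107

Sum of squared deviations about the known mean: SS = (14.6−10)² + (10.5−10)² + (12.2−10)² + (11.9−10)² + (13−10)² + (5.9−10)² + (14.3−10)² = 74.16.
The Normal likelihood contributes (σ²)^(−n/2) exp(−SS/(2σ²)), so the posterior is Inverse-Gamma(α + n/2, β + SS/2) = Inverse-Gamma(6.5, 39.08).
The mode of Inverse-Gamma(a, b) is b/(a+1) = 39.08/7.5 ≈ 5.2107.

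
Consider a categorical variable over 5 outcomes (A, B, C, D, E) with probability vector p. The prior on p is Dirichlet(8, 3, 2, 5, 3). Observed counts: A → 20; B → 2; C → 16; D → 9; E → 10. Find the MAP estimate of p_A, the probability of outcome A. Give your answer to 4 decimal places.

The posterior is Dirichlet(αᵢ + nᵢ) = Dirichlet(28, 5, 18, 14, 13).
For a Dirichlet(a₁,…,a_K) with all aᵢ > 1, the mode has j-th component (aⱼ − 1)/(Σaᵢ − K).
Here Σaᵢ = 78 and K = 5, so p_A = (28 − 1)/(78 − 5) = 27/73 ≈ 0.3699.

MAP estimate of p_A = 0.3699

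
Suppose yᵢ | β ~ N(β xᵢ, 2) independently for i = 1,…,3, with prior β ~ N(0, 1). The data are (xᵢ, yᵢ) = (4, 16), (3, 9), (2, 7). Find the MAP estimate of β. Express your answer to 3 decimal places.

β̂_MAP = 3.387

log p(β | y) = −Σ(yᵢ − βxᵢ)²/(2·2) − β²/(2·1) + const.
Setting the derivative to zero: Σxᵢ(yᵢ − βxᵢ)/2 − β/1 = 0, so β = Σxᵢyᵢ / (Σxᵢ² + σ²/τ²).
Σxᵢyᵢ = 4·16 + 3·9 + 2·7 = 105; Σxᵢ² = 29; σ²/τ² = 2.
β̂_MAP = 105 / (29 + 2) = 105/31 ≈ 3.387.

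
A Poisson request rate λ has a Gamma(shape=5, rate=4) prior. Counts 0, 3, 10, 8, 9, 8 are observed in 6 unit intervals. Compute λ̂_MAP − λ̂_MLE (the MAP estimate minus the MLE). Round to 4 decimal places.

MAP − MLE = -2.1333

Σxᵢ = 38. Posterior is Gamma(43, 10); MAP = (43−1)/10 = 42/10 ≈ 4.20000.
MLE = x̄ = 38/6 ≈ 6.33333.
Difference = 42/10 − 38/6 = -32/15 ≈ -2.1333.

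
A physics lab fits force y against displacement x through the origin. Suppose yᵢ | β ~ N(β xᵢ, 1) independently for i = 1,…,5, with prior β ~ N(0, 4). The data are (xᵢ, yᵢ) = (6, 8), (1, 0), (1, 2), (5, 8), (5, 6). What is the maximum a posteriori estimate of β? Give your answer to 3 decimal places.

log p(β | y) = −Σ(yᵢ − βxᵢ)²/(2·1) − β²/(2·4) + const.
Setting the derivative to zero: Σxᵢ(yᵢ − βxᵢ)/1 − β/4 = 0, so β = Σxᵢyᵢ / (Σxᵢ² + σ²/τ²).
Σxᵢyᵢ = 6·8 + 1·0 + 1·2 + 5·8 + 5·6 = 120; Σxᵢ² = 88; σ²/τ² = 0.25.
β̂_MAP = 120 / (88 + 0.25) = 120/88.25 ≈ 1.360.

β̂_MAP = 1.360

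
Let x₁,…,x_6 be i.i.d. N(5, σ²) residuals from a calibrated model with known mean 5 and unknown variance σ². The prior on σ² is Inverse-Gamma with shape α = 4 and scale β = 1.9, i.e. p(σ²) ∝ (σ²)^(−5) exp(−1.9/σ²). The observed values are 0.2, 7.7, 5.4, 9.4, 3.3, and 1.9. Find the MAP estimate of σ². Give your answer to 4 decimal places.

σ̂²_MAP = 4.1344

Sum of squared deviations about the known mean: SS = (0.2−5)² + (7.7−5)² + (5.4−5)² + (9.4−5)² + (3.3−5)² + (1.9−5)² = 62.35.
The Normal likelihood contributes (σ²)^(−n/2) exp(−SS/(2σ²)), so the posterior is Inverse-Gamma(α + n/2, β + SS/2) = Inverse-Gamma(7, 33.075).
The mode of Inverse-Gamma(a, b) is b/(a+1) = 33.075/8 ≈ 4.1344.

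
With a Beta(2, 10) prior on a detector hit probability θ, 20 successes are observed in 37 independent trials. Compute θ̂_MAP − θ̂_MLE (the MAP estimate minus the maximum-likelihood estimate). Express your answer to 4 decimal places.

Posterior is Beta(22, 27); MAP = (22−1)/(49−2) = 21/47 ≈ 0.44681.
MLE ignores the prior: θ̂_MLE = k/n = 20/37 ≈ 0.54054.
Difference = 21/47 − 20/37 = -163/1739 ≈ -0.0937.

MAP − MLE = -0.0937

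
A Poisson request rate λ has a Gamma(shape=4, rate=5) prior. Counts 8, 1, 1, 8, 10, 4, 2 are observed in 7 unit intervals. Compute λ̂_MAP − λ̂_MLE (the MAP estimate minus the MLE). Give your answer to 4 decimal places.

MAP − MLE = -1.7738

Σxᵢ = 34. Posterior is Gamma(38, 12); MAP = (38−1)/12 = 37/12 ≈ 3.08333.
MLE = x̄ = 34/7 ≈ 4.85714.
Difference = 37/12 − 34/7 = -149/84 ≈ -1.7738.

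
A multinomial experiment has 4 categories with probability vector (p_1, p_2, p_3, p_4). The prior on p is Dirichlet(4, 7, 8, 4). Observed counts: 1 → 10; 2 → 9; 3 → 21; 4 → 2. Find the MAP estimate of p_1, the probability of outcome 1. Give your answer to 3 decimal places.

MAP estimate: 0.213

The posterior is Dirichlet(αᵢ + nᵢ) = Dirichlet(14, 16, 29, 6).
For a Dirichlet(a₁,…,a_K) with all aᵢ > 1, the mode has j-th component (aⱼ − 1)/(Σaᵢ − K).
Here Σaᵢ = 65 and K = 4, so p_1 = (14 − 1)/(65 − 4) = 13/61 ≈ 0.213.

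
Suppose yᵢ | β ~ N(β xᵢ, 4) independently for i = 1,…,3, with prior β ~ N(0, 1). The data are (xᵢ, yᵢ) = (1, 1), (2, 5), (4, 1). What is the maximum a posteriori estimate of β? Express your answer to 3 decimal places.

β̂_MAP = 0.600

log p(β | y) = −Σ(yᵢ − βxᵢ)²/(2·4) − β²/(2·1) + const.
Setting the derivative to zero: Σxᵢ(yᵢ − βxᵢ)/4 − β/1 = 0, so β = Σxᵢyᵢ / (Σxᵢ² + σ²/τ²).
Σxᵢyᵢ = 1·1 + 2·5 + 4·1 = 15; Σxᵢ² = 21; σ²/τ² = 4.
β̂_MAP = 15 / (21 + 4) = 15/25 ≈ 0.600.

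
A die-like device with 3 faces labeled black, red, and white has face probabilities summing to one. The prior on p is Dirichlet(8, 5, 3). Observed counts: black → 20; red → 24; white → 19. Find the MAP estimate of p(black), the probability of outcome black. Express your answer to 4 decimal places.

MAP estimate of p(black) = 0.3553

The posterior is Dirichlet(αᵢ + nᵢ) = Dirichlet(28, 29, 22).
For a Dirichlet(a₁,…,a_K) with all aᵢ > 1, the mode has j-th component (aⱼ − 1)/(Σaᵢ − K).
Here Σaᵢ = 79 and K = 3, so p(black) = (28 − 1)/(79 − 3) = 27/76 ≈ 0.3553.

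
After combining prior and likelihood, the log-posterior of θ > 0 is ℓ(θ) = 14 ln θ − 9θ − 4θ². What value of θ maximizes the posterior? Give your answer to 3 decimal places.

ℓ'(θ) = 14/θ − 9 − 8θ. Setting this to zero and multiplying by θ: 8θ² + 9θ − 14 = 0.
θ = (−9 + √(9² + 4·8·14)) / (2·8) = (−9 + √529) / 16 = (−9 + 23)/16 = 7/8.
ℓ''(θ) = −14/θ² − 8 < 0, confirming a maximum.

θ̂_MAP = 0.875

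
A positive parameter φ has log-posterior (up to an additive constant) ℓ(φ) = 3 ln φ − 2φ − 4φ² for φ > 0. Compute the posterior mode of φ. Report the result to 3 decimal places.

φ̂_MAP = 0.500

ℓ'(φ) = 3/φ − 2 − 8φ. Setting this to zero and multiplying by φ: 8φ² + 2φ − 3 = 0.
φ = (−2 + √(2² + 4·8·3)) / (2·8) = (−2 + √100) / 16 = (−2 + 10)/16 = 1/2.
ℓ''(φ) = −3/φ² − 8 < 0, confirming a maximum.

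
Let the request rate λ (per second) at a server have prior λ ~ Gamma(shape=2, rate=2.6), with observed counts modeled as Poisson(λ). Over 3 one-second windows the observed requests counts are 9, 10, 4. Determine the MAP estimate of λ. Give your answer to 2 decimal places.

λ̂_MAP = 4.29

Σxᵢ = 9+10+4 = 23, with n = 3.
Posterior ∝ λe^(−2.6λ) · λ^23e^(−3λ) = λ^24e^(−5.6λ), i.e. Gamma(shape=25, rate=5.6).
The mode of a Gamma(a, b) with a ≥ 1 (shape–rate) is (a−1)/b = 24/5.6 ≈ 4.29.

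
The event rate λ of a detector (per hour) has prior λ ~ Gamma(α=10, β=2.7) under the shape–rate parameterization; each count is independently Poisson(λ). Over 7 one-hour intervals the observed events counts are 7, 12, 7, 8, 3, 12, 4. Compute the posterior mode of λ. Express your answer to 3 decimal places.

Σxᵢ = 7+12+7+8+3+12+4 = 53, with n = 7.
Posterior ∝ λ^9e^(−2.7λ) · λ^53e^(−7λ) = λ^62e^(−9.7λ), i.e. Gamma(shape=63, rate=9.7).
The mode of a Gamma(a, b) with a ≥ 1 (shape–rate) is (a−1)/b = 62/9.7 ≈ 6.392.

λ̂_MAP = 6.392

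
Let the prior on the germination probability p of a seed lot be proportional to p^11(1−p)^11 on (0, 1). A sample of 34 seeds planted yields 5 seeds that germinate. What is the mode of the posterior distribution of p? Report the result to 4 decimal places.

p̂_MAP = 0.2857

The prior density ∝ p^11(1−p)^11 is the kernel of Beta(12, 12).
Data: 5 successes in 34 trials. The binomial likelihood contributes p^5(1−p)^29, so the posterior is Beta(12+5, 12+29) = Beta(17, 41).
For Beta(a, b) with a, b > 1 the mode is (a−1)/(a+b−2) = 16/56 ≈ 0.2857.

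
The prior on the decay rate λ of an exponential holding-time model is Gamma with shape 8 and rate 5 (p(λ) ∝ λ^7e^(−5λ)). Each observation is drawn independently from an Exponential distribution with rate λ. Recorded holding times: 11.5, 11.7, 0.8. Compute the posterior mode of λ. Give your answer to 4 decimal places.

λ̂_MAP = 0.3448

The Exponential(rate=λ) likelihood is ∝ λ^n e^(−λΣtᵢ). Here n = 3 and Σtᵢ = 11.5 + 11.7 + 0.8 = 24.
Posterior ∝ λ^7e^(−5λ) · λ^3e^(−24λ) = λ^10e^(−29λ), i.e. Gamma(11, 29).
Mode = (a−1)/b = 10/29 ≈ 0.3448.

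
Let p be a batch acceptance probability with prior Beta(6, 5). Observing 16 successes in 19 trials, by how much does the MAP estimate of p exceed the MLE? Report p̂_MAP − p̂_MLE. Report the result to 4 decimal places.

MAP − MLE = -0.0921

Posterior is Beta(22, 8); MAP = (22−1)/(30−2) = 21/28 ≈ 0.75000.
MLE ignores the prior: p̂_MLE = k/n = 16/19 ≈ 0.84211.
Difference = 21/28 − 16/19 = -7/76 ≈ -0.0921.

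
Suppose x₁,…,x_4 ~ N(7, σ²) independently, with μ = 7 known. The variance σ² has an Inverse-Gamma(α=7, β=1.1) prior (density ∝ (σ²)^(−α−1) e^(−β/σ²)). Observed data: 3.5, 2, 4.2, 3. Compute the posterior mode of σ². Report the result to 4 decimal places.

σ̂²_MAP = 3.1645

Sum of squared deviations about the known mean: SS = (3.5−7)² + (2−7)² + (4.2−7)² + (3−7)² = 61.09.
The Normal likelihood contributes (σ²)^(−n/2) exp(−SS/(2σ²)), so the posterior is Inverse-Gamma(α + n/2, β + SS/2) = Inverse-Gamma(9, 31.645).
The mode of Inverse-Gamma(a, b) is b/(a+1) = 31.645/10 ≈ 3.1645.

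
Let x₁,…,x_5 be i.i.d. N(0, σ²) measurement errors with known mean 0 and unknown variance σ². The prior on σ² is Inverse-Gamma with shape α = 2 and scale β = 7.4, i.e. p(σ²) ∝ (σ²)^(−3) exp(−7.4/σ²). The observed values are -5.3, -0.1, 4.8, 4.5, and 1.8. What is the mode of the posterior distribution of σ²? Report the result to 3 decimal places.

Sum of squared deviations about the known mean: SS = (-5.3−0)² + (-0.1−0)² + (4.8−0)² + (4.5−0)² + (1.8−0)² = 74.63.
The Normal likelihood contributes (σ²)^(−n/2) exp(−SS/(2σ²)), so the posterior is Inverse-Gamma(α + n/2, β + SS/2) = Inverse-Gamma(4.5, 44.715).
The mode of Inverse-Gamma(a, b) is b/(a+1) = 44.715/5.5 ≈ 8.130.

σ̂²_MAP = 8.130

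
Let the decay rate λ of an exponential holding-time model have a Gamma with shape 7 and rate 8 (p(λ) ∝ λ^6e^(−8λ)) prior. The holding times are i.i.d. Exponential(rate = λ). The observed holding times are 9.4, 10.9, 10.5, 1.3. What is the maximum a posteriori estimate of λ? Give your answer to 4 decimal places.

The Exponential(rate=λ) likelihood is ∝ λ^n e^(−λΣtᵢ). Here n = 4 and Σtᵢ = 9.4 + 10.9 + 10.5 + 1.3 = 32.1.
Posterior ∝ λ^6e^(−8λ) · λ^4e^(−32.1λ) = λ^10e^(−40.1λ), i.e. Gamma(11, 40.1).
Mode = (a−1)/b = 10/40.1 ≈ 0.2494.

λ̂_MAP = 0.2494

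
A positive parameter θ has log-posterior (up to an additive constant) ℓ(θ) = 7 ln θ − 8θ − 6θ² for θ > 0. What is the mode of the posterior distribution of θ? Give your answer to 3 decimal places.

ℓ'(θ) = 7/θ − 8 − 12θ. Setting this to zero and multiplying by θ: 12θ² + 8θ − 7 = 0.
θ = (−8 + √(8² + 4·12·7)) / (2·12) = (−8 + √400) / 24 = (−8 + 20)/24 = 1/2.
ℓ''(θ) = −7/θ² − 12 < 0, confirming a maximum.

θ̂_MAP = 0.500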